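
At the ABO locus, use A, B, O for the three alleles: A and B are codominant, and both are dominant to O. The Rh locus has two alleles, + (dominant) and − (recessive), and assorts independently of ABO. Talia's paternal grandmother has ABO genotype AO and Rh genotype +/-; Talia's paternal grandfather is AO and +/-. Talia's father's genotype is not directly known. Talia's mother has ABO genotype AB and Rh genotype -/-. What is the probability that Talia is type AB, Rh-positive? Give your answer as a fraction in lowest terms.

1/8

Talia's father's ABO genotype from AO × AO: 1/4 AA, 1/2 AO, 1/4 OO.
Crossing each possibility with the mother AB and summing P(type AB): 1/4·1/2 + 1/2·1/4 + 1/4·0 = 1/4.
Similarly for Rh via the father's Rh distribution: P(Rh+) = 1/2.
Independent loci: 1/4 × 1/2 = 1/8.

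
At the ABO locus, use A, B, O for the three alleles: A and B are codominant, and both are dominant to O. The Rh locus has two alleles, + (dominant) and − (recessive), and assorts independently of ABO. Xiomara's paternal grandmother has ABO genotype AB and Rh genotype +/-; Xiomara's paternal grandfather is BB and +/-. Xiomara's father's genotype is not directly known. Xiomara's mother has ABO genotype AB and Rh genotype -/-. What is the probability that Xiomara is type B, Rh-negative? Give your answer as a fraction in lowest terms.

Xiomara's father's ABO genotype from AB × BB: 1/2 AB, 1/2 BB.
Crossing each possibility with the mother AB and summing P(type B): 1/2·1/4 + 1/2·1/2 = 3/8.
Similarly for Rh via the father's Rh distribution: P(Rh-) = 1/2.
Independent loci: 3/8 × 1/2 = 3/16.

3/16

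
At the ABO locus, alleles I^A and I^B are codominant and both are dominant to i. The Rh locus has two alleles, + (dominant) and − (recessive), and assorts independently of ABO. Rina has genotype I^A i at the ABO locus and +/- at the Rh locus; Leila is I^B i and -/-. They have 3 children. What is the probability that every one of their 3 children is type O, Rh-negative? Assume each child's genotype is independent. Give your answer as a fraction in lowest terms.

ABO cross I^A i × I^B i → 1/4 O, 1/4 A, 1/4 B, 1/4 AB.
Rh cross +/- × -/- → 1/2 Rh+, 1/2 Rh-; so P(type O, Rh-negative) = 1/4 × 1/2 = 1/8 per child.
All 3 independent: (1/8)^3 = 1/512.

1/512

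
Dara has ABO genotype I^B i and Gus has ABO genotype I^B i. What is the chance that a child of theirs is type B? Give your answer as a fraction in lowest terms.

ABO cross I^B i × I^B i → offspring phenotypes: 1/4 O, 3/4 B.
So P(type B) = 3/4.

3/4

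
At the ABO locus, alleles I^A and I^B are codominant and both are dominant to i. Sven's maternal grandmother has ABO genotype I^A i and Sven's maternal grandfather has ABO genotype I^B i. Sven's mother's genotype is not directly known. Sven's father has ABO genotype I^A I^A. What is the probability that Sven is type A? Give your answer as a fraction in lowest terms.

Sven's mother's ABO genotype from I^A i × I^B i: 1/4 I^A I^B, 1/4 I^A i, 1/4 I^B i, 1/4 i i.
Crossing each possibility with the father I^A I^A and summing P(type A): 1/4·1/2 + 1/4·1 + 1/4·1/2 + 1/4·1 = 3/4.

3/4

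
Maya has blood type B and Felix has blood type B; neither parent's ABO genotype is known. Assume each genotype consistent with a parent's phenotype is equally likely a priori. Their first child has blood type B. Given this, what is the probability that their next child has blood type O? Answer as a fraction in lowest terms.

1/20

Possible genotypes: Maya ∈ {BB, BO}; Felix ∈ {BB, BO}.
Weight each parental genotype pair by prior × P(type-B child):
  BB × BB: posterior weight 4/15; P(next child type O) = 0.
  BB × BO: posterior weight 4/15; P(next child type O) = 0.
  BO × BB: posterior weight 4/15; P(next child type O) = 0.
  BO × BO: posterior weight 1/5; P(next child type O) = 1/4.
Weighted sum = 1/20.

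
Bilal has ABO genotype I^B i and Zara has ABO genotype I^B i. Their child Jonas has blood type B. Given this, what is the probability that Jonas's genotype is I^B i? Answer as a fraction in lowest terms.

Cross I^B i × I^B i → 1/4 I^B I^B, 1/2 I^B i, 1/4 i i.
Type-B genotypes among offspring: I^B I^B (1/4), I^B i (1/2); total 3/4.
P(I^B i | type B) = (1/2) / (3/4) = 2/3.

2/3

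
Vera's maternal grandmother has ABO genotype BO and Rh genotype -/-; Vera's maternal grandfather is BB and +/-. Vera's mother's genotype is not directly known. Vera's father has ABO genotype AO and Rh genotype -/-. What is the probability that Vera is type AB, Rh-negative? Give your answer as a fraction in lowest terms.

Vera's mother's ABO genotype from BO × BB: 1/2 BB, 1/2 BO.
Crossing each possibility with the father AO and summing P(type AB): 1/2·1/2 + 1/2·1/4 = 3/8.
Similarly for Rh via the mother's Rh distribution: P(Rh-) = 3/4.
Independent loci: 3/8 × 3/4 = 9/32.

9/32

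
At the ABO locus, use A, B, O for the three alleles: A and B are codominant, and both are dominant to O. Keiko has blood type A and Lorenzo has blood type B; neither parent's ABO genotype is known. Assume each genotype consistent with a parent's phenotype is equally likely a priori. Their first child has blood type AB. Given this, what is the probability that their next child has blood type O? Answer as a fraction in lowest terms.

Possible genotypes: Keiko ∈ {AA, AO}; Lorenzo ∈ {BB, BO}.
Weight each parental genotype pair by prior × P(type-AB child):
  AA × BB: posterior weight 4/9; P(next child type O) = 0.
  AA × BO: posterior weight 2/9; P(next child type O) = 0.
  AO × BB: posterior weight 2/9; P(next child type O) = 0.
  AO × BO: posterior weight 1/9; P(next child type O) = 1/4.
Weighted sum = 1/36.

1/36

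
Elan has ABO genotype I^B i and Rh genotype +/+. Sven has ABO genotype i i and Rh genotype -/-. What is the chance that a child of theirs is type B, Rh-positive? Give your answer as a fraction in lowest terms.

1/2

ABO cross I^B i × i i → offspring phenotypes: 1/2 O, 1/2 B.
Rh cross +/+ × -/- → 1 Rh+.
Independent loci: P(type B, Rh-positive) = 1/2 × 1 = 1/2.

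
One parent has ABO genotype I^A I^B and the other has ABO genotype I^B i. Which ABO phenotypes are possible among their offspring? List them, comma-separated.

A, B, AB

Gametes from I^A I^B × I^B i give offspring ABO genotypes I^A I^B, I^A i, I^B I^B, I^B i, i.e. phenotypes A, B, AB.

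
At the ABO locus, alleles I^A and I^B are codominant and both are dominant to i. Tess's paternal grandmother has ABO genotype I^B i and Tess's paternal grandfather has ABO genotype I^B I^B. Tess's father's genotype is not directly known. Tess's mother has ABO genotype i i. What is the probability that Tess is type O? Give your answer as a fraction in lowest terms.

Tess's father's ABO genotype from I^B i × I^B I^B: 1/2 I^B I^B, 1/2 I^B i.
Crossing each possibility with the mother i i and summing P(type O): 1/2·0 + 1/2·1/2 = 1/4.

1/4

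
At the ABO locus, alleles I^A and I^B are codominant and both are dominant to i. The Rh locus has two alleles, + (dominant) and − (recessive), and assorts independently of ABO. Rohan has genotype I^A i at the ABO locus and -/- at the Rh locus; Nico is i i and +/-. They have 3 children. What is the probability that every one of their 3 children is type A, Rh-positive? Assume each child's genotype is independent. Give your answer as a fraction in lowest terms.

ABO cross I^A i × i i → 1/2 O, 1/2 A.
Rh cross -/- × +/- → 1/2 Rh+, 1/2 Rh-; so P(type A, Rh-positive) = 1/2 × 1/2 = 1/4 per child.
All 3 independent: (1/4)^3 = 1/64.

1/64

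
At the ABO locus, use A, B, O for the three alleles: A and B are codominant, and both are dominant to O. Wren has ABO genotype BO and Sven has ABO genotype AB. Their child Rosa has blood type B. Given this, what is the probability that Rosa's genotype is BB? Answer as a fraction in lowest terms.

Cross BO × AB → 1/4 AB, 1/4 AO, 1/4 BB, 1/4 BO.
Type-B genotypes among offspring: BB (1/4), BO (1/4); total 1/2.
P(BB | type B) = (1/4) / (1/2) = 1/2.

1/2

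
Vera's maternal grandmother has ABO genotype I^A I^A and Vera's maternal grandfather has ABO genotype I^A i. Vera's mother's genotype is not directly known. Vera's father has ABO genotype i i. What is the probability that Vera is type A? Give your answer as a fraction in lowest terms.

3/4

Vera's mother's ABO genotype from I^A I^A × I^A i: 1/2 I^A I^A, 1/2 I^A i.
Crossing each possibility with the father i i and summing P(type A): 1/2·1 + 1/2·1/2 = 3/4.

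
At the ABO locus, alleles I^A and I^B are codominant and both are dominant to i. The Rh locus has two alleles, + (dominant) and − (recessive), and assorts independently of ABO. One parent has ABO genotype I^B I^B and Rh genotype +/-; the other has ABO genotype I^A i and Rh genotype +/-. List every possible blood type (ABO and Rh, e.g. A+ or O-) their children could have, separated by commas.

Gametes from I^B I^B × I^A i give offspring ABO genotypes I^A I^B, I^B i, i.e. phenotypes B, AB.
Rh cross +/- × +/- → phenotypes Rh+, Rh-.
Combining independently: B+, B-, AB+, AB-.

B+, B-, AB+, AB-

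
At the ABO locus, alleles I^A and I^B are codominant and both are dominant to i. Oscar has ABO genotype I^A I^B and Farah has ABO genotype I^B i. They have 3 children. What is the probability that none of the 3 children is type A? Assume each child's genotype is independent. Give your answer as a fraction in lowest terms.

ABO cross I^A I^B × I^B i → 1/4 A, 1/2 B, 1/4 AB.
So P(type A) = 1/4 per child.
P(not type A) = 3/4 for one child; (3/4)^3 = 27/64.

27/64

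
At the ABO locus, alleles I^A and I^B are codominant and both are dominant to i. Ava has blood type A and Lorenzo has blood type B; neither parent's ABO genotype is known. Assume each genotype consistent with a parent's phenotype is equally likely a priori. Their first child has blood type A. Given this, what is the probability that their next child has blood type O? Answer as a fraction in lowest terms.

Possible genotypes: Ava ∈ {I^A I^A, I^A i}; Lorenzo ∈ {I^B I^B, I^B i}.
Weight each parental genotype pair by prior × P(type-A child):
  I^A I^A × I^B i: posterior weight 2/3; P(next child type O) = 0.
  I^A i × I^B i: posterior weight 1/3; P(next child type O) = 1/4.
Weighted sum = 1/12.

1/12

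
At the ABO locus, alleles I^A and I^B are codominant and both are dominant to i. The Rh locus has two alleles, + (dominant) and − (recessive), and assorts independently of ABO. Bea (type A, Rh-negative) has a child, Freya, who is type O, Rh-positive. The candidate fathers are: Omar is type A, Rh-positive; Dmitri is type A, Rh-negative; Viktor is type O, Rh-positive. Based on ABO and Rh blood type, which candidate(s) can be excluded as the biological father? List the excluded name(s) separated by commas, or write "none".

Dmitri

A candidate is excluded only if no genotype consistent with his phenotype could produce a type O, Rh-positive child with a type A, Rh-negative mother.
Dmitri (type A, Rh-): no genotype consistent with that phenotype can produce a type-O Rh+ child with a type-A mother.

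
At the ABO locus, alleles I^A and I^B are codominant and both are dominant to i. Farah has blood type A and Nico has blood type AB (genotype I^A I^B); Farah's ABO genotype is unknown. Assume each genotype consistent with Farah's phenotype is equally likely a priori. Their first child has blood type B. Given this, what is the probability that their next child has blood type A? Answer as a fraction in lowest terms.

1/2

Possible genotypes: Farah ∈ {I^A I^A, I^A i}; Nico ∈ {I^A I^B}.
Weight each parental genotype pair by prior × P(type-B child):
  I^A i × I^A I^B: posterior weight 1; P(next child type A) = 1/2.
Weighted sum = 1/2.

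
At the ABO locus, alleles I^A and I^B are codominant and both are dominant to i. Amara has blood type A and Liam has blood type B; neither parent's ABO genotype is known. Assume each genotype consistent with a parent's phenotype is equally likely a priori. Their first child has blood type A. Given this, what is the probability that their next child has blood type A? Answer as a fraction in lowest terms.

Possible genotypes: Amara ∈ {I^A I^A, I^A i}; Liam ∈ {I^B I^B, I^B i}.
Weight each parental genotype pair by prior × P(type-A child):
  I^A I^A × I^B i: posterior weight 2/3; P(next child type A) = 1/2.
  I^A i × I^B i: posterior weight 1/3; P(next child type A) = 1/4.
Weighted sum = 5/12.

5/12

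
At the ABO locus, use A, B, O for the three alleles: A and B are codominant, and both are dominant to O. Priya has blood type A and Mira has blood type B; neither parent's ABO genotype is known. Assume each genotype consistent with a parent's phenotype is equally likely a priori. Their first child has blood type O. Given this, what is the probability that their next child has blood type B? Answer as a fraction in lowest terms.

Possible genotypes: Priya ∈ {AA, AO}; Mira ∈ {BB, BO}.
Weight each parental genotype pair by prior × P(type-O child):
  AO × BO: posterior weight 1; P(next child type B) = 1/4.
Weighted sum = 1/4.

1/4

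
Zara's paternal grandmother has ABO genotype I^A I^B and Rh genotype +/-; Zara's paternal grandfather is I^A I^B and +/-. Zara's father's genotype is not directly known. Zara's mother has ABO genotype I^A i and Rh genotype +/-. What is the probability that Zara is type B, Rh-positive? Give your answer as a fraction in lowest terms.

3/16

Zara's father's ABO genotype from I^A I^B × I^A I^B: 1/4 I^A I^A, 1/2 I^A I^B, 1/4 I^B I^B.
Crossing each possibility with the mother I^A i and summing P(type B): 1/4·0 + 1/2·1/4 + 1/4·1/2 = 1/4.
Similarly for Rh via the father's Rh distribution: P(Rh+) = 3/4.
Independent loci: 1/4 × 3/4 = 3/16.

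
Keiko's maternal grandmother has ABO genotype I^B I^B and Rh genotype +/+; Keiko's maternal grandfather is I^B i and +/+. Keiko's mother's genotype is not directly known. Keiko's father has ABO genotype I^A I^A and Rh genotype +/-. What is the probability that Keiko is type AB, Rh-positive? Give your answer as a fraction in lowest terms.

Keiko's mother's ABO genotype from I^B I^B × I^B i: 1/2 I^B I^B, 1/2 I^B i.
Crossing each possibility with the father I^A I^A and summing P(type AB): 1/2·1 + 1/2·1/2 = 3/4.
Similarly for Rh via the mother's Rh distribution: P(Rh+) = 1.
Independent loci: 3/4 × 1 = 3/4.

3/4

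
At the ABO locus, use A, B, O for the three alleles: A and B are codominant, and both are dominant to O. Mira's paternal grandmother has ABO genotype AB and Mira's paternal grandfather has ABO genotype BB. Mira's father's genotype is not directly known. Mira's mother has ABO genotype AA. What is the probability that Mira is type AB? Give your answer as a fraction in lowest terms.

Mira's father's ABO genotype from AB × BB: 1/2 AB, 1/2 BB.
Crossing each possibility with the mother AA and summing P(type AB): 1/2·1/2 + 1/2·1 = 3/4.

3/4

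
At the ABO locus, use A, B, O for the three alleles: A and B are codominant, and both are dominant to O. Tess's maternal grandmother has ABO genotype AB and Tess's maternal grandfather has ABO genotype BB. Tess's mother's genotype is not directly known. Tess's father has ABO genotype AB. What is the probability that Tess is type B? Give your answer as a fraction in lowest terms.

3/8

Tess's mother's ABO genotype from AB × BB: 1/2 AB, 1/2 BB.
Crossing each possibility with the father AB and summing P(type B): 1/2·1/4 + 1/2·1/2 = 3/8.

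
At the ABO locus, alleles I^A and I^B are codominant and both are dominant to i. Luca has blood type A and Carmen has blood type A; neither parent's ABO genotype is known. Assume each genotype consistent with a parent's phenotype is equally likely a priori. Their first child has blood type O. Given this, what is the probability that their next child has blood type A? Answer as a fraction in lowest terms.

Possible genotypes: Luca ∈ {I^A I^A, I^A i}; Carmen ∈ {I^A I^A, I^A i}.
Weight each parental genotype pair by prior × P(type-O child):
  I^A i × I^A i: posterior weight 1; P(next child type A) = 3/4.
Weighted sum = 3/4.

3/4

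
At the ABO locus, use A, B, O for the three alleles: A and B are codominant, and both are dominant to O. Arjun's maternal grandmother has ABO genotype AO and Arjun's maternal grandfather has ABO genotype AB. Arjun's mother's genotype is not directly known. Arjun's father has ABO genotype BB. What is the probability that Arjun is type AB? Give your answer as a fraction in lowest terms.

1/2

Arjun's mother's ABO genotype from AO × AB: 1/4 AA, 1/4 AB, 1/4 AO, 1/4 BO.
Crossing each possibility with the father BB and summing P(type AB): 1/4·1 + 1/4·1/2 + 1/4·1/2 + 1/4·0 = 1/2.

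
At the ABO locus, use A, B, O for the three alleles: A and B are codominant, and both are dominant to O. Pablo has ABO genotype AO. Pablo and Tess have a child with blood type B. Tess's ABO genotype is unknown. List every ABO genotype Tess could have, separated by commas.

For each candidate genotype of Tess, check whether crossing it with AO can produce every observed child phenotype.
  AA → possible child types {A} ✗
  AB → possible child types {A, B, AB} ✓
  AO → possible child types {O, A} ✗
  BB → possible child types {B, AB} ✓
  BO → possible child types {O, A, B, AB} ✓
  OO → possible child types {O, A} ✗

AB, BB, BO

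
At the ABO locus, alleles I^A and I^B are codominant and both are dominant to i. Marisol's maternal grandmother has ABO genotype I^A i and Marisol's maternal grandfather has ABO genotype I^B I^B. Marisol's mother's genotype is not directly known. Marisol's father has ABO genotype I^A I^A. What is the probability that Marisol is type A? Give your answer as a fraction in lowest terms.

1/2

Marisol's mother's ABO genotype from I^A i × I^B I^B: 1/2 I^A I^B, 1/2 I^B i.
Crossing each possibility with the father I^A I^A and summing P(type A): 1/2·1/2 + 1/2·1/2 = 1/2.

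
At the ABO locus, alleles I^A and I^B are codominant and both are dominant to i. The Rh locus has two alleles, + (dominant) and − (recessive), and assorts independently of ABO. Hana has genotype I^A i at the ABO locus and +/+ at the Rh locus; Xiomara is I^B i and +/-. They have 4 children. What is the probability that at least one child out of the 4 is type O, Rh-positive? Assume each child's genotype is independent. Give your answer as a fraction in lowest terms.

175/256

ABO cross I^A i × I^B i → 1/4 O, 1/4 A, 1/4 B, 1/4 AB.
Rh cross +/+ × +/- → 1 Rh+; so P(type O, Rh-positive) = 1/4 × 1 = 1/4 per child.
P(none) = (3/4)^4 = 81/256; P(at least one) = 1 − 81/256 = 175/256.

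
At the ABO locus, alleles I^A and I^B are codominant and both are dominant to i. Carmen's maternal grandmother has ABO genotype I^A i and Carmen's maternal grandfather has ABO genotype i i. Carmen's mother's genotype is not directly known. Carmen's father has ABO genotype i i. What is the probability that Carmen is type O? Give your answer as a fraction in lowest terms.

Carmen's mother's ABO genotype from I^A i × i i: 1/2 I^A i, 1/2 i i.
Crossing each possibility with the father i i and summing P(type O): 1/2·1/2 + 1/2·1 = 3/4.

3/4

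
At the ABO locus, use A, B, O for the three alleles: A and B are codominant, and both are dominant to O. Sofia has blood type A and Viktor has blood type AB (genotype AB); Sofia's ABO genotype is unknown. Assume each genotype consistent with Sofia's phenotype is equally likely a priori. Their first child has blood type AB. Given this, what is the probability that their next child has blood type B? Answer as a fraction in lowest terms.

1/12

Possible genotypes: Sofia ∈ {AA, AO}; Viktor ∈ {AB}.
Weight each parental genotype pair by prior × P(type-AB child):
  AA × AB: posterior weight 2/3; P(next child type B) = 0.
  AO × AB: posterior weight 1/3; P(next child type B) = 1/4.
Weighted sum = 1/12.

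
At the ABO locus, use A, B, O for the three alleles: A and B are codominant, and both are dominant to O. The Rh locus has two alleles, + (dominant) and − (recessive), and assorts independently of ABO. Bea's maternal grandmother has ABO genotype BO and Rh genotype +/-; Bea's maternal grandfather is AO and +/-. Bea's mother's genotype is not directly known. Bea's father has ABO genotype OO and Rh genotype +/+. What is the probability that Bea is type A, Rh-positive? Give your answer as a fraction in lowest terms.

1/4

Bea's mother's ABO genotype from BO × AO: 1/4 AB, 1/4 AO, 1/4 BO, 1/4 OO.
Crossing each possibility with the father OO and summing P(type A): 1/4·1/2 + 1/4·1/2 + 1/4·0 + 1/4·0 = 1/4.
Similarly for Rh via the mother's Rh distribution: P(Rh+) = 1.
Independent loci: 1/4 × 1 = 1/4.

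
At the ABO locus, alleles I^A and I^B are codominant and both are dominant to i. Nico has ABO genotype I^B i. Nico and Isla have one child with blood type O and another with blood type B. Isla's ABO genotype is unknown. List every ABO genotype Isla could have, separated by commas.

I^A i, I^B i, i i

For each candidate genotype of Isla, check whether crossing it with I^B i can produce every observed child phenotype.
  I^A I^A → possible child types {A, AB} ✗
  I^A I^B → possible child types {A, B, AB} ✗
  I^A i → possible child types {O, A, B, AB} ✓
  I^B I^B → possible child types {B} ✗
  I^B i → possible child types {O, B} ✓
  i i → possible child types {O, B} ✓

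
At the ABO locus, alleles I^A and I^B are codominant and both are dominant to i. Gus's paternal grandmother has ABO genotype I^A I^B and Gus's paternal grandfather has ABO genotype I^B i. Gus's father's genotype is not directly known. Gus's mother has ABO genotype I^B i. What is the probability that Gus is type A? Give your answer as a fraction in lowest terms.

Gus's father's ABO genotype from I^A I^B × I^B i: 1/4 I^A I^B, 1/4 I^A i, 1/4 I^B I^B, 1/4 I^B i.
Crossing each possibility with the mother I^B i and summing P(type A): 1/4·1/4 + 1/4·1/4 + 1/4·0 + 1/4·0 = 1/8.

1/8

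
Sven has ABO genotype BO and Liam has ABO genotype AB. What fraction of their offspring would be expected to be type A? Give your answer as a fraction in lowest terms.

ABO cross BO × AB → offspring phenotypes: 1/4 A, 1/2 B, 1/4 AB.
So P(type A) = 1/4.

1/4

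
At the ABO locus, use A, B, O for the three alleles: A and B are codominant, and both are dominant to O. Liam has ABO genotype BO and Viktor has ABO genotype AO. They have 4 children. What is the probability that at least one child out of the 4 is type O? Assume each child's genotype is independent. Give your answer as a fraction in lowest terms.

175/256

ABO cross BO × AO → 1/4 O, 1/4 A, 1/4 B, 1/4 AB.
So P(type O) = 1/4 per child.
P(none) = (3/4)^4 = 81/256; P(at least one) = 1 − 81/256 = 175/256.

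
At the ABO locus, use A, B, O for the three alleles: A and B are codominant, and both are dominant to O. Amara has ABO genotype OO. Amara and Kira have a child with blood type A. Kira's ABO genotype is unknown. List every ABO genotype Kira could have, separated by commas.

AA, AB, AO

For each candidate genotype of Kira, check whether crossing it with OO can produce every observed child phenotype.
  AA → possible child types {A} ✓
  AB → possible child types {A, B} ✓
  AO → possible child types {O, A} ✓
  BB → possible child types {B} ✗
  BO → possible child types {O, B} ✗
  OO → possible child types {O} ✗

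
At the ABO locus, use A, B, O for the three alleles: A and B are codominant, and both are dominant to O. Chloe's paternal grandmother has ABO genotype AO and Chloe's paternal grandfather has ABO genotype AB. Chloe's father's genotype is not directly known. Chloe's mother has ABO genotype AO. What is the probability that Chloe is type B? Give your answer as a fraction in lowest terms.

1/8

Chloe's father's ABO genotype from AO × AB: 1/4 AA, 1/4 AB, 1/4 AO, 1/4 BO.
Crossing each possibility with the mother AO and summing P(type B): 1/4·0 + 1/4·1/4 + 1/4·0 + 1/4·1/4 = 1/8.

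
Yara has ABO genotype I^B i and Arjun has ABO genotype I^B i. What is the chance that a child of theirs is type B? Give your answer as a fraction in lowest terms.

ABO cross I^B i × I^B i → offspring phenotypes: 1/4 O, 3/4 B.
So P(type B) = 3/4.

3/4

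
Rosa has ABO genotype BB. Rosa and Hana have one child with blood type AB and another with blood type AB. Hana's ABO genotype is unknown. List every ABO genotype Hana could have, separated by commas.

For each candidate genotype of Hana, check whether crossing it with BB can produce every observed child phenotype.
  AA → possible child types {AB} ✓
  AB → possible child types {B, AB} ✓
  AO → possible child types {B, AB} ✓
  BB → possible child types {B} ✗
  BO → possible child types {B} ✗
  OO → possible child types {B} ✗

AA, AB, AO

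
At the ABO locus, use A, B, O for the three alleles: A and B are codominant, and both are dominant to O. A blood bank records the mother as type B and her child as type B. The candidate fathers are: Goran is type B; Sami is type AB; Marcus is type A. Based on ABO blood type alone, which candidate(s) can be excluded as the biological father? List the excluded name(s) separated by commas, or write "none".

A candidate is excluded only if no genotype consistent with his phenotype could produce a type B child with a type B mother.
Every candidate has at least one consistent genotype combination, so none can be excluded.

none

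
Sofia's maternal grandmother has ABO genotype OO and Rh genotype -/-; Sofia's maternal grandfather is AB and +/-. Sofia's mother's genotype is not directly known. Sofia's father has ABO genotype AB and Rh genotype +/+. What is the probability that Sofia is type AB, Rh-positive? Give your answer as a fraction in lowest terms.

Sofia's mother's ABO genotype from OO × AB: 1/2 AO, 1/2 BO.
Crossing each possibility with the father AB and summing P(type AB): 1/2·1/4 + 1/2·1/4 = 1/4.
Similarly for Rh via the mother's Rh distribution: P(Rh+) = 1.
Independent loci: 1/4 × 1 = 1/4.

1/4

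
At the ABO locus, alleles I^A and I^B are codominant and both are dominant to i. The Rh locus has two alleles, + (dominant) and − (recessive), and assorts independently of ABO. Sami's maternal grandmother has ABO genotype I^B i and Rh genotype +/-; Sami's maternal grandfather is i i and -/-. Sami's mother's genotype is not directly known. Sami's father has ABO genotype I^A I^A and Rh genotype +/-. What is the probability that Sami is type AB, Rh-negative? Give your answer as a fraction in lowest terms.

Sami's mother's ABO genotype from I^B i × i i: 1/2 I^B i, 1/2 i i.
Crossing each possibility with the father I^A I^A and summing P(type AB): 1/2·1/2 + 1/2·0 = 1/4.
Similarly for Rh via the mother's Rh distribution: P(Rh-) = 3/8.
Independent loci: 1/4 × 3/8 = 3/32.

3/32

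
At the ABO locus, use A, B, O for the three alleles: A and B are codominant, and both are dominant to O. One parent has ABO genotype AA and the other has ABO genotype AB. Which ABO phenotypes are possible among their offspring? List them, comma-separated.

A, AB

Gametes from AA × AB give offspring ABO genotypes AA, AB, i.e. phenotypes A, AB.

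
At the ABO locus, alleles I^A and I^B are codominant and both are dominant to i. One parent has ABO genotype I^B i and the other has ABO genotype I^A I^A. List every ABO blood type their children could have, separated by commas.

Gametes from I^B i × I^A I^A give offspring ABO genotypes I^A I^B, I^A i, i.e. phenotypes A, AB.

A, AB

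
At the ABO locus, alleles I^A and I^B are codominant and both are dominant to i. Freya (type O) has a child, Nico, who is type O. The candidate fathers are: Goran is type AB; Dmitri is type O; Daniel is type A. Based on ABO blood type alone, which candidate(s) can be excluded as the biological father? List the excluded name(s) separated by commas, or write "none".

Goran

A candidate is excluded only if no genotype consistent with his phenotype could produce a type O child with a type O mother.
Goran (type AB): no genotype consistent with that phenotype can produce a type-O child with a type-O mother.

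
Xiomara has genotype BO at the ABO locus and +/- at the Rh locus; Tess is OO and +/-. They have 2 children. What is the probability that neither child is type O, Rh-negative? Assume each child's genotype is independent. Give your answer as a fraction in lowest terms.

ABO cross BO × OO → 1/2 O, 1/2 B.
Rh cross +/- × +/- → 3/4 Rh+, 1/4 Rh-; so P(type O, Rh-negative) = 1/2 × 1/4 = 1/8 per child.
P(not type O, Rh-negative) = 7/8 for one child; (7/8)^2 = 49/64.

49/64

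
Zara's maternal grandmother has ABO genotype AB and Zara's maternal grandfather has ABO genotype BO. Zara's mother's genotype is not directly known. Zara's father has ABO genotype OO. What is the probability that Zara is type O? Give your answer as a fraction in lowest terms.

Zara's mother's ABO genotype from AB × BO: 1/4 AB, 1/4 AO, 1/4 BB, 1/4 BO.
Crossing each possibility with the father OO and summing P(type O): 1/4·0 + 1/4·1/2 + 1/4·0 + 1/4·1/2 = 1/4.

1/4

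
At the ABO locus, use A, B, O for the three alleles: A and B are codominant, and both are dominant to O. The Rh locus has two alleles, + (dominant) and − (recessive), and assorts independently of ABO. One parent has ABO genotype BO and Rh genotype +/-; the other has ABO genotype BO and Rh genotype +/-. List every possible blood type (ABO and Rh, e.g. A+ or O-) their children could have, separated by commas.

Gametes from BO × BO give offspring ABO genotypes BB, BO, OO, i.e. phenotypes O, B.
Rh cross +/- × +/- → phenotypes Rh+, Rh-.
Combining independently: O+, O-, B+, B-.

O+, O-, B+, B-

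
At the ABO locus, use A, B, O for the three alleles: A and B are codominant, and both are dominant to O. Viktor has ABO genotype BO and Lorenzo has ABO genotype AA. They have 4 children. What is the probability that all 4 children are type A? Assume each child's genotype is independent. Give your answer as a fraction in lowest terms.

1/16

ABO cross BO × AA → 1/2 A, 1/2 AB.
So P(type A) = 1/2 per child.
All 4 independent: (1/2)^4 = 1/16.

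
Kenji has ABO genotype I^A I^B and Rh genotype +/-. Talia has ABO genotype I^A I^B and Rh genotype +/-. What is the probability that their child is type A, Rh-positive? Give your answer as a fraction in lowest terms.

ABO cross I^A I^B × I^A I^B → offspring phenotypes: 1/4 A, 1/4 B, 1/2 AB.
Rh cross +/- × +/- → 3/4 Rh+, 1/4 Rh-.
Independent loci: P(type A, Rh-positive) = 1/4 × 3/4 = 3/16.

3/16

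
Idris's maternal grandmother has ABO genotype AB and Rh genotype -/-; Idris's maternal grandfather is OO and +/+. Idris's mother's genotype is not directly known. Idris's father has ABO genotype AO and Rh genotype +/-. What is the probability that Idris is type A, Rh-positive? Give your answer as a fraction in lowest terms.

Idris's mother's ABO genotype from AB × OO: 1/2 AO, 1/2 BO.
Crossing each possibility with the father AO and summing P(type A): 1/2·3/4 + 1/2·1/4 = 1/2.
Similarly for Rh via the mother's Rh distribution: P(Rh+) = 3/4.
Independent loci: 1/2 × 3/4 = 3/8.

3/8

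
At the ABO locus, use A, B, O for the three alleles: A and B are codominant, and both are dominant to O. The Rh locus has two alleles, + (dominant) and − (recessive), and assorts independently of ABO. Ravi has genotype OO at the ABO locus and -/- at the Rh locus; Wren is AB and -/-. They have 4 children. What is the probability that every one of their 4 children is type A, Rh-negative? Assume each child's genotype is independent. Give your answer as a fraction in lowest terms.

ABO cross OO × AB → 1/2 A, 1/2 B.
Rh cross -/- × -/- → 1 Rh-; so P(type A, Rh-negative) = 1/2 × 1 = 1/2 per child.
All 4 independent: (1/2)^4 = 1/16.

1/16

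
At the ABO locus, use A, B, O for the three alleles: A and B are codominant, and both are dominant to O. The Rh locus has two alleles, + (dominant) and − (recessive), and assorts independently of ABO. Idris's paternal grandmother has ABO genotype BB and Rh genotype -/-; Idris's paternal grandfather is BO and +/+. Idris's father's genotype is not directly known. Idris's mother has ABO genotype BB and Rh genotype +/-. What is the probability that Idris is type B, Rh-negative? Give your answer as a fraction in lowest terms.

1/4

Idris's father's ABO genotype from BB × BO: 1/2 BB, 1/2 BO.
Crossing each possibility with the mother BB and summing P(type B): 1/2·1 + 1/2·1 = 1.
Similarly for Rh via the father's Rh distribution: P(Rh-) = 1/4.
Independent loci: 1 × 1/4 = 1/4.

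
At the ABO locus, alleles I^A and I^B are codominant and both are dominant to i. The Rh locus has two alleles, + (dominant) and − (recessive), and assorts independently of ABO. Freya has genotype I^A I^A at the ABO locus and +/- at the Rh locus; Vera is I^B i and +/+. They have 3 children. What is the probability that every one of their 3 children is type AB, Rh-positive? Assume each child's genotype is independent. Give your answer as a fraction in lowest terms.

1/8

ABO cross I^A I^A × I^B i → 1/2 A, 1/2 AB.
Rh cross +/- × +/+ → 1 Rh+; so P(type AB, Rh-positive) = 1/2 × 1 = 1/2 per child.
All 3 independent: (1/2)^3 = 1/8.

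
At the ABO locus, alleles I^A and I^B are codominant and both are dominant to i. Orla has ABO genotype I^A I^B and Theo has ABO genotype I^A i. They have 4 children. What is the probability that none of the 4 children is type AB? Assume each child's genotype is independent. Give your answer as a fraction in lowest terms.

ABO cross I^A I^B × I^A i → 1/2 A, 1/4 B, 1/4 AB.
So P(type AB) = 1/4 per child.
P(not type AB) = 3/4 for one child; (3/4)^4 = 81/256.

81/256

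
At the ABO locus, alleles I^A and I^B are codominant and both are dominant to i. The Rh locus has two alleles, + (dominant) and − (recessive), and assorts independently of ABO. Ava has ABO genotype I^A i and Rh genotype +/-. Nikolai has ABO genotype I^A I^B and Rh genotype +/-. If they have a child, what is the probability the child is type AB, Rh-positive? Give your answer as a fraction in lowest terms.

ABO cross I^A i × I^A I^B → offspring phenotypes: 1/2 A, 1/4 B, 1/4 AB.
Rh cross +/- × +/- → 3/4 Rh+, 1/4 Rh-.
Independent loci: P(type AB, Rh-positive) = 1/4 × 3/4 = 3/16.

3/16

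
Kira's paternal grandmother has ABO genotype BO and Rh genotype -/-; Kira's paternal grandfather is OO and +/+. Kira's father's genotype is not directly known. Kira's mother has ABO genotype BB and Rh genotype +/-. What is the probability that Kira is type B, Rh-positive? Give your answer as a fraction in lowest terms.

Kira's father's ABO genotype from BO × OO: 1/2 BO, 1/2 OO.
Crossing each possibility with the mother BB and summing P(type B): 1/2·1 + 1/2·1 = 1.
Similarly for Rh via the father's Rh distribution: P(Rh+) = 3/4.
Independent loci: 1 × 3/4 = 3/4.

3/4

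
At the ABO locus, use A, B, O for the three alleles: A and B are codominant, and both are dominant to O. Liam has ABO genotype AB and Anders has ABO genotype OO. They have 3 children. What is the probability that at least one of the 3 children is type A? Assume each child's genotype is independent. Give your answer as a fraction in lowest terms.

7/8

ABO cross AB × OO → 1/2 A, 1/2 B.
So P(type A) = 1/2 per child.
P(none) = (1/2)^3 = 1/8; P(at least one) = 1 − 1/8 = 7/8.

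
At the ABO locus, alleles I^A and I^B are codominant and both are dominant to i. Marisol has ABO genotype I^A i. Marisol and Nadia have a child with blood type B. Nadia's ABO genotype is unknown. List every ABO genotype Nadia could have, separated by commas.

I^A I^B, I^B I^B, I^B i

For each candidate genotype of Nadia, check whether crossing it with I^A i can produce every observed child phenotype.
  I^A I^A → possible child types {A} ✗
  I^A I^B → possible child types {A, B, AB} ✓
  I^A i → possible child types {O, A} ✗
  I^B I^B → possible child types {B, AB} ✓
  I^B i → possible child types {O, A, B, AB} ✓
  i i → possible child types {O, A} ✗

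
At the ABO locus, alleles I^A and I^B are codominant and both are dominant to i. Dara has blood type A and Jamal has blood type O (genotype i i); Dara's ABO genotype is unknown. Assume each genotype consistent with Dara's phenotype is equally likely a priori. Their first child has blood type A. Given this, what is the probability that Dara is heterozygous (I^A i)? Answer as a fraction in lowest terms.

Possible genotypes: Dara ∈ {I^A I^A, I^A i}; Jamal ∈ {i i}.
Weight each parental genotype pair by prior × P(type-A child):
  I^A I^A × i i: posterior weight 2/3.
  I^A i × i i: posterior weight 1/3.
Sum the posterior weight over pairs where Dara is I^A i: 1/3.

1/3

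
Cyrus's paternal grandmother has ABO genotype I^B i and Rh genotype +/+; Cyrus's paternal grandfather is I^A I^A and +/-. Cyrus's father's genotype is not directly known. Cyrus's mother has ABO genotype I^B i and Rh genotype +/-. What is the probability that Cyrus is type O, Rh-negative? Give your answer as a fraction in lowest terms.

Cyrus's father's ABO genotype from I^B i × I^A I^A: 1/2 I^A I^B, 1/2 I^A i.
Crossing each possibility with the mother I^B i and summing P(type O): 1/2·0 + 1/2·1/4 = 1/8.
Similarly for Rh via the father's Rh distribution: P(Rh-) = 1/8.
Independent loci: 1/8 × 1/8 = 1/64.

1/64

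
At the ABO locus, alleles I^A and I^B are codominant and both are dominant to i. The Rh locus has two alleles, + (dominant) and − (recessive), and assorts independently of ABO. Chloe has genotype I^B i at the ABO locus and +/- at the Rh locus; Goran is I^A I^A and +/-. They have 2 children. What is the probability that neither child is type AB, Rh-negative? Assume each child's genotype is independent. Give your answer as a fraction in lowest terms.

49/64

ABO cross I^B i × I^A I^A → 1/2 A, 1/2 AB.
Rh cross +/- × +/- → 3/4 Rh+, 1/4 Rh-; so P(type AB, Rh-negative) = 1/2 × 1/4 = 1/8 per child.
P(not type AB, Rh-negative) = 7/8 for one child; (7/8)^2 = 49/64.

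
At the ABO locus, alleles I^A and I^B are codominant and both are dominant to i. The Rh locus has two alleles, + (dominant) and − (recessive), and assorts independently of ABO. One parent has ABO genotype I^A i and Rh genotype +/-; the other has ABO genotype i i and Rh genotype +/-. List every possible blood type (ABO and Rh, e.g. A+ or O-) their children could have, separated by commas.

O+, O-, A+, A-

Gametes from I^A i × i i give offspring ABO genotypes I^A i, i i, i.e. phenotypes O, A.
Rh cross +/- × +/- → phenotypes Rh+, Rh-.
Combining independently: O+, O-, A+, A-.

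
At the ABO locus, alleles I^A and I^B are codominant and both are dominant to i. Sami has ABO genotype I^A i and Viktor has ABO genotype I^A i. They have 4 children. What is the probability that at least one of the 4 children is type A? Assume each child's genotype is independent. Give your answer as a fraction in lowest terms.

255/256

ABO cross I^A i × I^A i → 1/4 O, 3/4 A.
So P(type A) = 3/4 per child.
P(none) = (1/4)^4 = 1/256; P(at least one) = 1 − 1/256 = 255/256.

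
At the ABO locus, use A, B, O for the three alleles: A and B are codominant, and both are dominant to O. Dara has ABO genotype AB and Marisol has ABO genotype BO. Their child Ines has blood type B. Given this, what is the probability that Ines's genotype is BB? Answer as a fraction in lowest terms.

Cross AB × BO → 1/4 AB, 1/4 AO, 1/4 BB, 1/4 BO.
Type-B genotypes among offspring: BB (1/4), BO (1/4); total 1/2.
P(BB | type B) = (1/4) / (1/2) = 1/2.

1/2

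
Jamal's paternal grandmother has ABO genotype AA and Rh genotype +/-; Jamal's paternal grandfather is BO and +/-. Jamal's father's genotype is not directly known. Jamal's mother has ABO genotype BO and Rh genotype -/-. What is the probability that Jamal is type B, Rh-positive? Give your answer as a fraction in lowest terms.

Jamal's father's ABO genotype from AA × BO: 1/2 AB, 1/2 AO.
Crossing each possibility with the mother BO and summing P(type B): 1/2·1/2 + 1/2·1/4 = 3/8.
Similarly for Rh via the father's Rh distribution: P(Rh+) = 1/2.
Independent loci: 3/8 × 1/2 = 3/16.

3/16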